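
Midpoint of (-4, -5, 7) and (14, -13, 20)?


Midpoint = ((-4+14)/2, (-5+-13)/2, (7+20)/2) = (5, -9, 13.5)

(5, -9, 13.5)


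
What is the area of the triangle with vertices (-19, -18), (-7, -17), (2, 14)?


Area = |x1(y2-y3) + x2(y3-y1) + x3(y1-y2)| / 2
= |-19*(-17-14) + -7*(14--18) + 2*(-18--17)| / 2
= 181.5

181.5


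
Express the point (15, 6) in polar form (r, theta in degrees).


r = sqrt(15^2 + 6^2) = 16.1555
theta = atan2(6, 15) = 21.8014 degrees

r = 16.1555, theta = 21.8014 degrees


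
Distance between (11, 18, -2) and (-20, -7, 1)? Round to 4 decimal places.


d = sqrt((-20-11)^2 + (-7-18)^2 + (1--2)^2) = 39.9375

39.9375


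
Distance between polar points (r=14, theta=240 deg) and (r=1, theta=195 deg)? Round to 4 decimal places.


d = sqrt(r1^2 + r2^2 - 2*r1*r2*cos(t2-t1))
d = sqrt(14^2 + 1^2 - 2*14*1*cos(195-240)) = 13.3117

13.3117


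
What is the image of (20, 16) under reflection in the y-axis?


Reflection across y-axis: (x, y) -> (-x, y)
(20, 16) -> (-20, 16)

(-20, 16)


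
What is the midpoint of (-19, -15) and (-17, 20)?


Midpoint = ((-19+-17)/2, (-15+20)/2) = (-18, 2.5)

(-18, 2.5)


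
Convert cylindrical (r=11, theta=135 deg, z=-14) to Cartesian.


x = 11 * cos(135) = -7.7782
y = 11 * sin(135) = 7.7782
z = -14

(-7.7782, 7.7782, -14)


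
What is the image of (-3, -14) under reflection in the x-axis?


Reflection across x-axis: (x, y) -> (x, -y)
(-3, -14) -> (-3, 14)

(-3, 14)


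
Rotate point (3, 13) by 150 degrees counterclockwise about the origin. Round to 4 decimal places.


x' = 3*cos(150) - 13*sin(150) = -9.0981
y' = 3*sin(150) + 13*cos(150) = -9.7583

(-9.0981, -9.7583)


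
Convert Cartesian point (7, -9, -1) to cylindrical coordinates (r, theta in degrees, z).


r = sqrt(7^2 + (-9)^2) = 11.4018
theta = atan2(-9, 7) = 307.875 deg
z = -1

r = 11.4018, theta = 307.875 deg, z = -1


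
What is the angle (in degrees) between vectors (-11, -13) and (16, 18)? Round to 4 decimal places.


dot = -11*16 + -13*18 = -410
|u| = 17.0294, |v| = 24.0832
cos(angle) = -0.9997
angle = 178.6028 degrees

178.6028 degrees


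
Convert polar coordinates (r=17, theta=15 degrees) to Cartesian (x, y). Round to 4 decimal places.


x = 17 * cos(15) = 16.4207
y = 17 * sin(15) = 4.3999

(16.4207, 4.3999)


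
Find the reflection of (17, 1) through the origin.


Reflection through origin: (x, y) -> (-x, -y)
(17, 1) -> (-17, -1)

(-17, -1)


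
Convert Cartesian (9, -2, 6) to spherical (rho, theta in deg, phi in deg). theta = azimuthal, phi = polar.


rho = sqrt(9^2 + (-2)^2 + 6^2) = 11
theta = atan2(-2, 9) = 347.4712 deg
phi = acos(6/11) = 56.9443 deg

rho = 11, theta = 347.4712 deg, phi = 56.9443 deg


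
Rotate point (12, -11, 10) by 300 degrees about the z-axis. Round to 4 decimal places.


x' = 12*cos(300) - -11*sin(300) = -3.5263
y' = 12*sin(300) + -11*cos(300) = -15.8923
z' = 10

(-3.5263, -15.8923, 10)


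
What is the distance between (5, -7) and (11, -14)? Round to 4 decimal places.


d = sqrt((11-5)^2 + (-14--7)^2) = 9.2195

9.2195


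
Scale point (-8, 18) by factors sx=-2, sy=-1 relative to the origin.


Scaling: (x*sx, y*sy) = (-8*-2, 18*-1) = (16, -18)

(16, -18)


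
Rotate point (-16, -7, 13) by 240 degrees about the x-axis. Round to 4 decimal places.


x' = -16
y' = -7*cos(240) - 13*sin(240) = 14.7583
z' = -7*sin(240) + 13*cos(240) = -0.4378

(-16, 14.7583, -0.4378)


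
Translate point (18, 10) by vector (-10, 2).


Translation: (x+dx, y+dy) = (18+-10, 10+2) = (8, 12)

(8, 12)


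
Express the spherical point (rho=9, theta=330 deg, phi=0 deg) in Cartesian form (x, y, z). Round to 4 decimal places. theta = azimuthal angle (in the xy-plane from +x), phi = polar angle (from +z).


x = 9 * sin(0) * cos(330) = 0
y = 9 * sin(0) * sin(330) = 0
z = 9 * cos(0) = 9

(0, 0, 9)


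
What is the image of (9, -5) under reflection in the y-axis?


Reflection across y-axis: (x, y) -> (-x, y)
(9, -5) -> (-9, -5)

(-9, -5)


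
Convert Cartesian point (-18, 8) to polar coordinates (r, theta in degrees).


r = sqrt((-18)^2 + 8^2) = 19.6977
theta = atan2(8, -18) = 156.0375 degrees

r = 19.6977, theta = 156.0375 degrees


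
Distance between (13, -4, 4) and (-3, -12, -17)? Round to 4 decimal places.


d = sqrt((-3-13)^2 + (-12--4)^2 + (-17-4)^2) = 27.5862

27.5862


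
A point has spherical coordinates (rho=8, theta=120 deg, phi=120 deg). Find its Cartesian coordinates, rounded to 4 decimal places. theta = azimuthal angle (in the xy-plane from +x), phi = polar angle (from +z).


x = 8 * sin(120) * cos(120) = -3.4641
y = 8 * sin(120) * sin(120) = 6
z = 8 * cos(120) = -4

(-3.4641, 6, -4)


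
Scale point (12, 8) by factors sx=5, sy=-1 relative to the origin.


Scaling: (x*sx, y*sy) = (12*5, 8*-1) = (60, -8)

(60, -8)


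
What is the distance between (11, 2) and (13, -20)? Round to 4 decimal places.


d = sqrt((13-11)^2 + (-20-2)^2) = 22.0907

22.0907


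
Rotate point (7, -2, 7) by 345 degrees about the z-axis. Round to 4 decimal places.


x' = 7*cos(345) - -2*sin(345) = 6.2438
y' = 7*sin(345) + -2*cos(345) = -3.7436
z' = 7

(6.2438, -3.7436, 7)


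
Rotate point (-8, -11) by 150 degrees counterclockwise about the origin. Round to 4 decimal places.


x' = -8*cos(150) - -11*sin(150) = 12.4282
y' = -8*sin(150) + -11*cos(150) = 5.5263

(12.4282, 5.5263)


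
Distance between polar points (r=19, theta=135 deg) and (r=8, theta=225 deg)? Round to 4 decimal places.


d = sqrt(r1^2 + r2^2 - 2*r1*r2*cos(t2-t1))
d = sqrt(19^2 + 8^2 - 2*19*8*cos(225-135)) = 20.6155

20.6155


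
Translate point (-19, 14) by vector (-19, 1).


Translation: (x+dx, y+dy) = (-19+-19, 14+1) = (-38, 15)

(-38, 15)


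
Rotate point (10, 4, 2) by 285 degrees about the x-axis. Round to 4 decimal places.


x' = 10
y' = 4*cos(285) - 2*sin(285) = 2.9671
z' = 4*sin(285) + 2*cos(285) = -3.3461

(10, 2.9671, -3.3461)


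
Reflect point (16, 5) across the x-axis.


Reflection across x-axis: (x, y) -> (x, -y)
(16, 5) -> (16, -5)

(16, -5)


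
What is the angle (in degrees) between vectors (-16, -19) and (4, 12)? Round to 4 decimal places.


dot = -16*4 + -19*12 = -292
|u| = 24.8395, |v| = 12.6491
cos(angle) = -0.9294
angle = 158.334 degrees

158.334 degrees


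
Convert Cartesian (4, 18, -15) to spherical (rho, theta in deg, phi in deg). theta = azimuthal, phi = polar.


rho = sqrt(4^2 + 18^2 + (-15)^2) = 23.7697
theta = atan2(18, 4) = 77.4712 deg
phi = acos(-15/23.7697) = 129.128 deg

rho = 23.7697, theta = 77.4712 deg, phi = 129.128 deg


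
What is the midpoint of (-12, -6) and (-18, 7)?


Midpoint = ((-12+-18)/2, (-6+7)/2) = (-15, 0.5)

(-15, 0.5)


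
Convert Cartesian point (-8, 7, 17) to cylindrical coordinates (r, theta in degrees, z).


r = sqrt((-8)^2 + 7^2) = 10.6301
theta = atan2(7, -8) = 138.8141 deg
z = 17

r = 10.6301, theta = 138.8141 deg, z = 17


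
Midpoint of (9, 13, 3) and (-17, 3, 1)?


Midpoint = ((9+-17)/2, (13+3)/2, (3+1)/2) = (-4, 8, 2)

(-4, 8, 2)


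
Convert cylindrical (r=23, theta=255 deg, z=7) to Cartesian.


x = 23 * cos(255) = -5.9528
y = 23 * sin(255) = -22.2163
z = 7

(-5.9528, -22.2163, 7)


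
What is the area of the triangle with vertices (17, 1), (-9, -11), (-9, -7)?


Area = |x1(y2-y3) + x2(y3-y1) + x3(y1-y2)| / 2
= |17*(-11--7) + -9*(-7-1) + -9*(1--11)| / 2
= 52

52


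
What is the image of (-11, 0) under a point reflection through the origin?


Reflection through origin: (x, y) -> (-x, -y)
(-11, 0) -> (11, 0)

(11, 0)


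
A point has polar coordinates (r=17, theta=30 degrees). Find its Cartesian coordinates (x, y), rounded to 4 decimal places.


x = 17 * cos(30) = 14.7224
y = 17 * sin(30) = 8.5

(14.7224, 8.5)


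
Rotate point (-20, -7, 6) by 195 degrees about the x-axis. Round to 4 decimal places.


x' = -20
y' = -7*cos(195) - 6*sin(195) = 8.3144
z' = -7*sin(195) + 6*cos(195) = -3.9838

(-20, 8.3144, -3.9838)


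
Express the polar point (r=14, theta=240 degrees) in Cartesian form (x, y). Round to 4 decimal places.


x = 14 * cos(240) = -7
y = 14 * sin(240) = -12.1244

(-7, -12.1244)


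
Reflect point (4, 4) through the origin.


Reflection through origin: (x, y) -> (-x, -y)
(4, 4) -> (-4, -4)

(-4, -4)


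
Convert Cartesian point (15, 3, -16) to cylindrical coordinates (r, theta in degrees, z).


r = sqrt(15^2 + 3^2) = 15.2971
theta = atan2(3, 15) = 11.3099 deg
z = -16

r = 15.2971, theta = 11.3099 deg, z = -16


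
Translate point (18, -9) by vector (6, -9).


Translation: (x+dx, y+dy) = (18+6, -9+-9) = (24, -18)

(24, -18)


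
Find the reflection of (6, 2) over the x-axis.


Reflection across x-axis: (x, y) -> (x, -y)
(6, 2) -> (6, -2)

(6, -2)


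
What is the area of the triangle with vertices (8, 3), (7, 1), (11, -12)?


Area = |x1(y2-y3) + x2(y3-y1) + x3(y1-y2)| / 2
= |8*(1--12) + 7*(-12-3) + 11*(3-1)| / 2
= 10.5

10.5


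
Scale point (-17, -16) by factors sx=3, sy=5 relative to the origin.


Scaling: (x*sx, y*sy) = (-17*3, -16*5) = (-51, -80)

(-51, -80)


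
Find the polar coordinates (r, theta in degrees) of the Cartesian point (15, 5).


r = sqrt(15^2 + 5^2) = 15.8114
theta = atan2(5, 15) = 18.4349 degrees

r = 15.8114, theta = 18.4349 degrees


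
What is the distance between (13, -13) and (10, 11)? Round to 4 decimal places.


d = sqrt((10-13)^2 + (11--13)^2) = 24.1868

24.1868


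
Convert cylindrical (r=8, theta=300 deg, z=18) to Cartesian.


x = 8 * cos(300) = 4
y = 8 * sin(300) = -6.9282
z = 18

(4, -6.9282, 18)


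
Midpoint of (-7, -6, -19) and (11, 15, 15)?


Midpoint = ((-7+11)/2, (-6+15)/2, (-19+15)/2) = (2, 4.5, -2)

(2, 4.5, -2)


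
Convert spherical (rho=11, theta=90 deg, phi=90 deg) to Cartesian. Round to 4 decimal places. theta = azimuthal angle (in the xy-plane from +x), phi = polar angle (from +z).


x = 11 * sin(90) * cos(90) = 0
y = 11 * sin(90) * sin(90) = 11
z = 11 * cos(90) = 0

(0, 11, 0)


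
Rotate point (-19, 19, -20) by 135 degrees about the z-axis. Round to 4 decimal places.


x' = -19*cos(135) - 19*sin(135) = 0
y' = -19*sin(135) + 19*cos(135) = -26.8701
z' = -20

(0, -26.8701, -20)


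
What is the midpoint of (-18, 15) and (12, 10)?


Midpoint = ((-18+12)/2, (15+10)/2) = (-3, 12.5)

(-3, 12.5)


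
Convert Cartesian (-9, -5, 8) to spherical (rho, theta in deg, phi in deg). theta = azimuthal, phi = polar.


rho = sqrt((-9)^2 + (-5)^2 + 8^2) = 13.0384
theta = atan2(-5, -9) = 209.0546 deg
phi = acos(8/13.0384) = 52.1518 deg

rho = 13.0384, theta = 209.0546 deg, phi = 52.1518 deg


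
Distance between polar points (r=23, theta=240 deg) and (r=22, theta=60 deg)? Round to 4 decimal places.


d = sqrt(r1^2 + r2^2 - 2*r1*r2*cos(t2-t1))
d = sqrt(23^2 + 22^2 - 2*23*22*cos(60-240)) = 45

45


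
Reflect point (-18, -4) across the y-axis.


Reflection across y-axis: (x, y) -> (-x, y)
(-18, -4) -> (18, -4)

(18, -4)


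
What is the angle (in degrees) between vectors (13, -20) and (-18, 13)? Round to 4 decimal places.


dot = 13*-18 + -20*13 = -494
|u| = 23.8537, |v| = 22.2036
cos(angle) = -0.9327
angle = 158.8615 degrees

158.8615 degrees


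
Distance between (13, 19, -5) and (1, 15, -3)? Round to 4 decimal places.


d = sqrt((1-13)^2 + (15-19)^2 + (-3--5)^2) = 12.8062

12.8062


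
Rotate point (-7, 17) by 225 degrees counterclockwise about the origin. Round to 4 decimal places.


x' = -7*cos(225) - 17*sin(225) = 16.9706
y' = -7*sin(225) + 17*cos(225) = -7.0711

(16.9706, -7.0711)


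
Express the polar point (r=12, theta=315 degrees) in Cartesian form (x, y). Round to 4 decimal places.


x = 12 * cos(315) = 8.4853
y = 12 * sin(315) = -8.4853

(8.4853, -8.4853)


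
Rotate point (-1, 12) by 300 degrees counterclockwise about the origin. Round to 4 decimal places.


x' = -1*cos(300) - 12*sin(300) = 9.8923
y' = -1*sin(300) + 12*cos(300) = 6.866

(9.8923, 6.866)


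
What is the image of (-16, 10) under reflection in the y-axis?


Reflection across y-axis: (x, y) -> (-x, y)
(-16, 10) -> (16, 10)

(16, 10)


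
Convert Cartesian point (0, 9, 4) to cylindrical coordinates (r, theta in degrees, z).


r = sqrt(0^2 + 9^2) = 9
theta = atan2(9, 0) = 90 deg
z = 4

r = 9, theta = 90 deg, z = 4


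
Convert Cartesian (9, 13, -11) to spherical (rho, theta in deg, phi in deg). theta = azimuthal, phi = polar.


rho = sqrt(9^2 + 13^2 + (-11)^2) = 19.2614
theta = atan2(13, 9) = 55.3048 deg
phi = acos(-11/19.2614) = 124.8264 deg

rho = 19.2614, theta = 55.3048 deg, phi = 124.8264 deg


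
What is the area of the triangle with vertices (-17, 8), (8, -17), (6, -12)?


Area = |x1(y2-y3) + x2(y3-y1) + x3(y1-y2)| / 2
= |-17*(-17--12) + 8*(-12-8) + 6*(8--17)| / 2
= 37.5

37.5


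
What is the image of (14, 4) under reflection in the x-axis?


Reflection across x-axis: (x, y) -> (x, -y)
(14, 4) -> (14, -4)

(14, -4)


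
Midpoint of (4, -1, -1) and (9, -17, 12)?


Midpoint = ((4+9)/2, (-1+-17)/2, (-1+12)/2) = (6.5, -9, 5.5)

(6.5, -9, 5.5)


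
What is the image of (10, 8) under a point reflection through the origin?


Reflection through origin: (x, y) -> (-x, -y)
(10, 8) -> (-10, -8)

(-10, -8)


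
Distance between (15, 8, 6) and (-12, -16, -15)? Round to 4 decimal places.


d = sqrt((-12-15)^2 + (-16-8)^2 + (-15-6)^2) = 41.7852

41.7852


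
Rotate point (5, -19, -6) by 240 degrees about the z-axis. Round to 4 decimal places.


x' = 5*cos(240) - -19*sin(240) = -18.9545
y' = 5*sin(240) + -19*cos(240) = 5.1699
z' = -6

(-18.9545, 5.1699, -6)


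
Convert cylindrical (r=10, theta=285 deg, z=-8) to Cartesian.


x = 10 * cos(285) = 2.5882
y = 10 * sin(285) = -9.6593
z = -8

(2.5882, -9.6593, -8)


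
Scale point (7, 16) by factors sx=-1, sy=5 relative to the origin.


Scaling: (x*sx, y*sy) = (7*-1, 16*5) = (-7, 80)

(-7, 80)


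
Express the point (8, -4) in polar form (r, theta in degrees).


r = sqrt(8^2 + (-4)^2) = 8.9443
theta = atan2(-4, 8) = 333.4349 degrees

r = 8.9443, theta = 333.4349 degrees


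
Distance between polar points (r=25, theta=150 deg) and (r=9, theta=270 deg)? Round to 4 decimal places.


d = sqrt(r1^2 + r2^2 - 2*r1*r2*cos(t2-t1))
d = sqrt(25^2 + 9^2 - 2*25*9*cos(270-150)) = 30.5123

30.5123


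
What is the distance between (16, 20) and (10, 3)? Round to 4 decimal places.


d = sqrt((10-16)^2 + (3-20)^2) = 18.0278

18.0278


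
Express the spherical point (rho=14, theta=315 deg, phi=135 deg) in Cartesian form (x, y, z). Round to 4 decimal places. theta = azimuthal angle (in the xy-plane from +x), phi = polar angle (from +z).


x = 14 * sin(135) * cos(315) = 7
y = 14 * sin(135) * sin(315) = -7
z = 14 * cos(135) = -9.8995

(7, -7, -9.8995)


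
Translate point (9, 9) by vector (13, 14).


Translation: (x+dx, y+dy) = (9+13, 9+14) = (22, 23)

(22, 23)


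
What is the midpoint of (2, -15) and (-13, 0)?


Midpoint = ((2+-13)/2, (-15+0)/2) = (-5.5, -7.5)

(-5.5, -7.5)


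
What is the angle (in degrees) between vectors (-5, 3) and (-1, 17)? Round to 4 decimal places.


dot = -5*-1 + 3*17 = 56
|u| = 5.831, |v| = 17.0294
cos(angle) = 0.564
angle = 55.6698 degrees

55.6698 degrees


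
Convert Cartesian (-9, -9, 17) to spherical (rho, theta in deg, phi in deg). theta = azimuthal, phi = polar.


rho = sqrt((-9)^2 + (-9)^2 + 17^2) = 21.2368
theta = atan2(-9, -9) = 225 deg
phi = acos(17/21.2368) = 36.8222 deg

rho = 21.2368, theta = 225 deg, phi = 36.8222 deg


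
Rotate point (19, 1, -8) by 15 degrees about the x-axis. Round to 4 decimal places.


x' = 19
y' = 1*cos(15) - -8*sin(15) = 3.0365
z' = 1*sin(15) + -8*cos(15) = -7.4686

(19, 3.0365, -7.4686)


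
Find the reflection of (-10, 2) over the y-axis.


Reflection across y-axis: (x, y) -> (-x, y)
(-10, 2) -> (10, 2)

(10, 2)


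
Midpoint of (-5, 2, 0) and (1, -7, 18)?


Midpoint = ((-5+1)/2, (2+-7)/2, (0+18)/2) = (-2, -2.5, 9)

(-2, -2.5, 9)


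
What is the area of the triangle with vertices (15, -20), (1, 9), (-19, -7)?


Area = |x1(y2-y3) + x2(y3-y1) + x3(y1-y2)| / 2
= |15*(9--7) + 1*(-7--20) + -19*(-20-9)| / 2
= 402

402


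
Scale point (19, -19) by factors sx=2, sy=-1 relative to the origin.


Scaling: (x*sx, y*sy) = (19*2, -19*-1) = (38, 19)

(38, 19)


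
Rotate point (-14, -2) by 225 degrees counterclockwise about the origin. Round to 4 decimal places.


x' = -14*cos(225) - -2*sin(225) = 8.4853
y' = -14*sin(225) + -2*cos(225) = 11.3137

(8.4853, 11.3137)


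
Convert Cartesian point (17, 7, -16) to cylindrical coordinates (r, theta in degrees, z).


r = sqrt(17^2 + 7^2) = 18.3848
theta = atan2(7, 17) = 22.3801 deg
z = -16

r = 18.3848, theta = 22.3801 deg, z = -16


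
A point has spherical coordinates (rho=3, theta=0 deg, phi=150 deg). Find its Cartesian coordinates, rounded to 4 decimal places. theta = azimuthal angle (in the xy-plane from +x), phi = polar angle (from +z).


x = 3 * sin(150) * cos(0) = 1.5
y = 3 * sin(150) * sin(0) = 0
z = 3 * cos(150) = -2.5981

(1.5, 0, -2.5981)


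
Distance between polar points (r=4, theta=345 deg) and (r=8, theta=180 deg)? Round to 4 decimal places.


d = sqrt(r1^2 + r2^2 - 2*r1*r2*cos(t2-t1))
d = sqrt(4^2 + 8^2 - 2*4*8*cos(180-345)) = 11.9088

11.9088


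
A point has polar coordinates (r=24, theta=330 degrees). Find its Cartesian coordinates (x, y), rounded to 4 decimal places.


x = 24 * cos(330) = 20.7846
y = 24 * sin(330) = -12

(20.7846, -12)


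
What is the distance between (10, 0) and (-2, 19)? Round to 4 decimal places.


d = sqrt((-2-10)^2 + (19-0)^2) = 22.4722

22.4722


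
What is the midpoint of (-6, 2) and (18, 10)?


Midpoint = ((-6+18)/2, (2+10)/2) = (6, 6)

(6, 6)


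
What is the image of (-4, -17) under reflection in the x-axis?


Reflection across x-axis: (x, y) -> (x, -y)
(-4, -17) -> (-4, 17)

(-4, 17)


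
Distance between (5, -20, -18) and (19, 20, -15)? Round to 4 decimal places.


d = sqrt((19-5)^2 + (20--20)^2 + (-15--18)^2) = 42.4853

42.4853


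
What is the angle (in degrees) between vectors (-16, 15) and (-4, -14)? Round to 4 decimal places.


dot = -16*-4 + 15*-14 = -146
|u| = 21.9317, |v| = 14.5602
cos(angle) = -0.4572
angle = 117.207 degrees

117.207 degrees


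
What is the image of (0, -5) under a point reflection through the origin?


Reflection through origin: (x, y) -> (-x, -y)
(0, -5) -> (0, 5)

(0, 5)


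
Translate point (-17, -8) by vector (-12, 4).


Translation: (x+dx, y+dy) = (-17+-12, -8+4) = (-29, -4)

(-29, -4)


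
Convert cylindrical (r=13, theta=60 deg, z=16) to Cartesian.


x = 13 * cos(60) = 6.5
y = 13 * sin(60) = 11.2583
z = 16

(6.5, 11.2583, 16)


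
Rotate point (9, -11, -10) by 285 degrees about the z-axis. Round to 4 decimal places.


x' = 9*cos(285) - -11*sin(285) = -8.2958
y' = 9*sin(285) + -11*cos(285) = -11.5403
z' = -10

(-8.2958, -11.5403, -10)


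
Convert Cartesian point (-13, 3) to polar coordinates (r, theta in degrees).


r = sqrt((-13)^2 + 3^2) = 13.3417
theta = atan2(3, -13) = 167.0054 degrees

r = 13.3417, theta = 167.0054 degrees


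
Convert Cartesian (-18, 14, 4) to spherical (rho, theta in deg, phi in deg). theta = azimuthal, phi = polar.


rho = sqrt((-18)^2 + 14^2 + 4^2) = 23.1517
theta = atan2(14, -18) = 142.125 deg
phi = acos(4/23.1517) = 80.0509 deg

rho = 23.1517, theta = 142.125 deg, phi = 80.0509 deg


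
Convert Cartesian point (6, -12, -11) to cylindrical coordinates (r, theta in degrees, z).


r = sqrt(6^2 + (-12)^2) = 13.4164
theta = atan2(-12, 6) = 296.5651 deg
z = -11

r = 13.4164, theta = 296.5651 deg, z = -11


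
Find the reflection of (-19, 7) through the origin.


Reflection through origin: (x, y) -> (-x, -y)
(-19, 7) -> (19, -7)

(19, -7)


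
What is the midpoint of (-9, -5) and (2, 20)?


Midpoint = ((-9+2)/2, (-5+20)/2) = (-3.5, 7.5)

(-3.5, 7.5)


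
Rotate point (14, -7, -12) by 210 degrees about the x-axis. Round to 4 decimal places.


x' = 14
y' = -7*cos(210) - -12*sin(210) = 0.0622
z' = -7*sin(210) + -12*cos(210) = 13.8923

(14, 0.0622, 13.8923)


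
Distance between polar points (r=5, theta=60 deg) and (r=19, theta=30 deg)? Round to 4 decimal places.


d = sqrt(r1^2 + r2^2 - 2*r1*r2*cos(t2-t1))
d = sqrt(5^2 + 19^2 - 2*5*19*cos(30-60)) = 14.8814

14.8814


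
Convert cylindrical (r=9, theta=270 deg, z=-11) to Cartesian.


x = 9 * cos(270) = 0
y = 9 * sin(270) = -9
z = -11

(0, -9, -11)


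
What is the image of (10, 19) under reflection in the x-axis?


Reflection across x-axis: (x, y) -> (x, -y)
(10, 19) -> (10, -19)

(10, -19)


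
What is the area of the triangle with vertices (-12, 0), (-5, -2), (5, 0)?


Area = |x1(y2-y3) + x2(y3-y1) + x3(y1-y2)| / 2
= |-12*(-2-0) + -5*(0-0) + 5*(0--2)| / 2
= 17

17


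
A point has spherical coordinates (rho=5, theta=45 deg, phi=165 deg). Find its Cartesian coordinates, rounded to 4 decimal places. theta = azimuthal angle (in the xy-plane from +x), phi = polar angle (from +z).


x = 5 * sin(165) * cos(45) = 0.9151
y = 5 * sin(165) * sin(45) = 0.9151
z = 5 * cos(165) = -4.8296

(0.9151, 0.9151, -4.8296)


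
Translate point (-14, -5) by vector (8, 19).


Translation: (x+dx, y+dy) = (-14+8, -5+19) = (-6, 14)

(-6, 14)


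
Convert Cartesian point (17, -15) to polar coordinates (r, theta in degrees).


r = sqrt(17^2 + (-15)^2) = 22.6716
theta = atan2(-15, 17) = 318.5763 degrees

r = 22.6716, theta = 318.5763 degrees


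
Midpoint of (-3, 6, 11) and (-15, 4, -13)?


Midpoint = ((-3+-15)/2, (6+4)/2, (11+-13)/2) = (-9, 5, -1)

(-9, 5, -1)


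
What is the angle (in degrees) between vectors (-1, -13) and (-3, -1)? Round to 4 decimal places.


dot = -1*-3 + -13*-1 = 16
|u| = 13.0384, |v| = 3.1623
cos(angle) = 0.3881
angle = 67.1663 degrees

67.1663 degrees


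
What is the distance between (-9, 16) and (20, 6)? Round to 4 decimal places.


d = sqrt((20--9)^2 + (6-16)^2) = 30.6757

30.6757


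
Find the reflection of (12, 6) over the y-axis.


Reflection across y-axis: (x, y) -> (-x, y)
(12, 6) -> (-12, 6)

(-12, 6)


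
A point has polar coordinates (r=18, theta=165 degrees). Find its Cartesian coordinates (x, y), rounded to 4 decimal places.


x = 18 * cos(165) = -17.3867
y = 18 * sin(165) = 4.6587

(-17.3867, 4.6587)


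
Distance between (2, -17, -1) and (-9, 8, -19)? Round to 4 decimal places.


d = sqrt((-9-2)^2 + (8--17)^2 + (-19--1)^2) = 32.7109

32.7109


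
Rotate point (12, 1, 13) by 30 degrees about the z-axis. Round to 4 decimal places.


x' = 12*cos(30) - 1*sin(30) = 9.8923
y' = 12*sin(30) + 1*cos(30) = 6.866
z' = 13

(9.8923, 6.866, 13)


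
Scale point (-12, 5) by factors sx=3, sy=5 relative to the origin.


Scaling: (x*sx, y*sy) = (-12*3, 5*5) = (-36, 25)

(-36, 25)


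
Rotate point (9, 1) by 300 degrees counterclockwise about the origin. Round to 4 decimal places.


x' = 9*cos(300) - 1*sin(300) = 5.366
y' = 9*sin(300) + 1*cos(300) = -7.2942

(5.366, -7.2942)


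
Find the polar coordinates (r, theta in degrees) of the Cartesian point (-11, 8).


r = sqrt((-11)^2 + 8^2) = 13.6015
theta = atan2(8, -11) = 143.9726 degrees

r = 13.6015, theta = 143.9726 degrees


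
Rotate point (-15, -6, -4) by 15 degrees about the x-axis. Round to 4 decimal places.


x' = -15
y' = -6*cos(15) - -4*sin(15) = -4.7603
z' = -6*sin(15) + -4*cos(15) = -5.4166

(-15, -4.7603, -5.4166)


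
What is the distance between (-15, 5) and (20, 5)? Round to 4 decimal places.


d = sqrt((20--15)^2 + (5-5)^2) = 35

35


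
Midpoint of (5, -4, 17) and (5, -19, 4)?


Midpoint = ((5+5)/2, (-4+-19)/2, (17+4)/2) = (5, -11.5, 10.5)

(5, -11.5, 10.5)


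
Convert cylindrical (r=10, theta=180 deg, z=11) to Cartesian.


x = 10 * cos(180) = -10
y = 10 * sin(180) = 0
z = 11

(-10, 0, 11)


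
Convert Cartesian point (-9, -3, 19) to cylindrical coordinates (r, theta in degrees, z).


r = sqrt((-9)^2 + (-3)^2) = 9.4868
theta = atan2(-3, -9) = 198.4349 deg
z = 19

r = 9.4868, theta = 198.4349 deg, z = 19


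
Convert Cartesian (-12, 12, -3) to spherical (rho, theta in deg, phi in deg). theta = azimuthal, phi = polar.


rho = sqrt((-12)^2 + 12^2 + (-3)^2) = 17.2337
theta = atan2(12, -12) = 135 deg
phi = acos(-3/17.2337) = 100.025 deg

rho = 17.2337, theta = 135 deg, phi = 100.025 deg


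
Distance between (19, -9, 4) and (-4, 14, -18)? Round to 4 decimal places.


d = sqrt((-4-19)^2 + (14--9)^2 + (-18-4)^2) = 39.2683

39.2683


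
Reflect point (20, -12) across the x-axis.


Reflection across x-axis: (x, y) -> (x, -y)
(20, -12) -> (20, 12)

(20, 12)


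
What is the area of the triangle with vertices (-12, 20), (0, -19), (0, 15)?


Area = |x1(y2-y3) + x2(y3-y1) + x3(y1-y2)| / 2
= |-12*(-19-15) + 0*(15-20) + 0*(20--19)| / 2
= 204

204


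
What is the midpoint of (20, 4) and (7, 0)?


Midpoint = ((20+7)/2, (4+0)/2) = (13.5, 2)

(13.5, 2)


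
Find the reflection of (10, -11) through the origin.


Reflection through origin: (x, y) -> (-x, -y)
(10, -11) -> (-10, 11)

(-10, 11)


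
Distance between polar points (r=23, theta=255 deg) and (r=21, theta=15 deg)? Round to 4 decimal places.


d = sqrt(r1^2 + r2^2 - 2*r1*r2*cos(t2-t1))
d = sqrt(23^2 + 21^2 - 2*23*21*cos(15-255)) = 38.1182

38.1182


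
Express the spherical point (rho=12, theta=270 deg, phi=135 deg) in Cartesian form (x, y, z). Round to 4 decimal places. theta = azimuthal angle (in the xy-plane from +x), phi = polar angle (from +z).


x = 12 * sin(135) * cos(270) = 0
y = 12 * sin(135) * sin(270) = -8.4853
z = 12 * cos(135) = -8.4853

(0, -8.4853, -8.4853)


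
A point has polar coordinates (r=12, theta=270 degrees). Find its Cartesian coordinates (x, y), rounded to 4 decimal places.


x = 12 * cos(270) = 0
y = 12 * sin(270) = -12

(0, -12)


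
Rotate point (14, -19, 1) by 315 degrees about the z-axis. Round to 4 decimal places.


x' = 14*cos(315) - -19*sin(315) = -3.5355
y' = 14*sin(315) + -19*cos(315) = -23.3345
z' = 1

(-3.5355, -23.3345, 1)


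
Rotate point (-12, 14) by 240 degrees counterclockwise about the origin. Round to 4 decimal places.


x' = -12*cos(240) - 14*sin(240) = 18.1244
y' = -12*sin(240) + 14*cos(240) = 3.3923

(18.1244, 3.3923)


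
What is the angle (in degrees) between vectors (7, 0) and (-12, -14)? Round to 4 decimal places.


dot = 7*-12 + 0*-14 = -84
|u| = 7, |v| = 18.4391
cos(angle) = -0.6508
angle = 130.6013 degrees

130.6013 degrees


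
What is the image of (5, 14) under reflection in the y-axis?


Reflection across y-axis: (x, y) -> (-x, y)
(5, 14) -> (-5, 14)

(-5, 14)


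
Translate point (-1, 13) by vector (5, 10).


Translation: (x+dx, y+dy) = (-1+5, 13+10) = (4, 23)

(4, 23)


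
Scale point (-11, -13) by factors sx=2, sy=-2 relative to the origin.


Scaling: (x*sx, y*sy) = (-11*2, -13*-2) = (-22, 26)

(-22, 26)


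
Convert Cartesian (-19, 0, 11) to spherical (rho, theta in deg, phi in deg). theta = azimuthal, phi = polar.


rho = sqrt((-19)^2 + 0^2 + 11^2) = 21.9545
theta = atan2(0, -19) = 180 deg
phi = acos(11/21.9545) = 59.9314 deg

rho = 21.9545, theta = 180 deg, phi = 59.9314 deg


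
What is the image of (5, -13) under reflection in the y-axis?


Reflection across y-axis: (x, y) -> (-x, y)
(5, -13) -> (-5, -13)

(-5, -13)


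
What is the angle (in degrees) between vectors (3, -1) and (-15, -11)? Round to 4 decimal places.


dot = 3*-15 + -1*-11 = -34
|u| = 3.1623, |v| = 18.6011
cos(angle) = -0.578
angle = 125.3112 degrees

125.3112 degrees


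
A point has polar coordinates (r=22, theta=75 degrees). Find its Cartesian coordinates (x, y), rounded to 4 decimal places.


x = 22 * cos(75) = 5.694
y = 22 * sin(75) = 21.2504

(5.694, 21.2504)


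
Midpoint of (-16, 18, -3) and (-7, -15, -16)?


Midpoint = ((-16+-7)/2, (18+-15)/2, (-3+-16)/2) = (-11.5, 1.5, -9.5)

(-11.5, 1.5, -9.5)


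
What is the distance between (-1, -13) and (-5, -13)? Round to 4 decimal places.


d = sqrt((-5--1)^2 + (-13--13)^2) = 4

4


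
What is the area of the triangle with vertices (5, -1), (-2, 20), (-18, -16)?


Area = |x1(y2-y3) + x2(y3-y1) + x3(y1-y2)| / 2
= |5*(20--16) + -2*(-16--1) + -18*(-1-20)| / 2
= 294

294


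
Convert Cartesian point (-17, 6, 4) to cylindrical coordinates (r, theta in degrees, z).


r = sqrt((-17)^2 + 6^2) = 18.0278
theta = atan2(6, -17) = 160.56 deg
z = 4

r = 18.0278, theta = 160.56 deg, z = 4


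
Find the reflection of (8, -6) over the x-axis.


Reflection across x-axis: (x, y) -> (x, -y)
(8, -6) -> (8, 6)

(8, 6)


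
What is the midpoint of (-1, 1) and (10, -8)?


Midpoint = ((-1+10)/2, (1+-8)/2) = (4.5, -3.5)

(4.5, -3.5)


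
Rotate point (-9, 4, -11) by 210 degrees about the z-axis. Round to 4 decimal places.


x' = -9*cos(210) - 4*sin(210) = 9.7942
y' = -9*sin(210) + 4*cos(210) = 1.0359
z' = -11

(9.7942, 1.0359, -11)


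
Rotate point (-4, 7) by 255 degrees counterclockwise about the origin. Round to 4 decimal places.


x' = -4*cos(255) - 7*sin(255) = 7.7968
y' = -4*sin(255) + 7*cos(255) = 2.052

(7.7968, 2.052)


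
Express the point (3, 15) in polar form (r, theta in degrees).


r = sqrt(3^2 + 15^2) = 15.2971
theta = atan2(15, 3) = 78.6901 degrees

r = 15.2971, theta = 78.6901 degrees


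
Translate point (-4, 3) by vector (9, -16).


Translation: (x+dx, y+dy) = (-4+9, 3+-16) = (5, -13)

(5, -13)


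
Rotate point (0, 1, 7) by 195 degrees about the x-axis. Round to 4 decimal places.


x' = 0
y' = 1*cos(195) - 7*sin(195) = 0.8458
z' = 1*sin(195) + 7*cos(195) = -7.0203

(0, 0.8458, -7.0203)


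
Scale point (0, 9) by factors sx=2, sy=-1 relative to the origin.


Scaling: (x*sx, y*sy) = (0*2, 9*-1) = (0, -9)

(0, -9)


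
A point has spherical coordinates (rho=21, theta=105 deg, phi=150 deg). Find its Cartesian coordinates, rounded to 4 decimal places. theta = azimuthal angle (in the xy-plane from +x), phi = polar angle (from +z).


x = 21 * sin(150) * cos(105) = -2.7176
y = 21 * sin(150) * sin(105) = 10.1422
z = 21 * cos(150) = -18.1865

(-2.7176, 10.1422, -18.1865)


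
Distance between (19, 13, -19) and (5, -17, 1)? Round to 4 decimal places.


d = sqrt((5-19)^2 + (-17-13)^2 + (1--19)^2) = 38.6782

38.6782


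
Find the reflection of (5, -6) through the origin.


Reflection through origin: (x, y) -> (-x, -y)
(5, -6) -> (-5, 6)

(-5, 6)


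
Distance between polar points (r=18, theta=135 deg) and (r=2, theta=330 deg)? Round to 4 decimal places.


d = sqrt(r1^2 + r2^2 - 2*r1*r2*cos(t2-t1))
d = sqrt(18^2 + 2^2 - 2*18*2*cos(330-135)) = 19.9386

19.9386


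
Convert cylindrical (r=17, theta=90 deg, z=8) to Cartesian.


x = 17 * cos(90) = 0
y = 17 * sin(90) = 17
z = 8

(0, 17, 8)


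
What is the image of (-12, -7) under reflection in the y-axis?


Reflection across y-axis: (x, y) -> (-x, y)
(-12, -7) -> (12, -7)

(12, -7)


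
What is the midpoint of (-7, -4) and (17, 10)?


Midpoint = ((-7+17)/2, (-4+10)/2) = (5, 3)

(5, 3)


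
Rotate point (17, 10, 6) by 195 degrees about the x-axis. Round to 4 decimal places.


x' = 17
y' = 10*cos(195) - 6*sin(195) = -8.1063
z' = 10*sin(195) + 6*cos(195) = -8.3837

(17, -8.1063, -8.3837)


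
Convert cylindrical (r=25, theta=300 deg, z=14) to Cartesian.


x = 25 * cos(300) = 12.5
y = 25 * sin(300) = -21.6506
z = 14

(12.5, -21.6506, 14)


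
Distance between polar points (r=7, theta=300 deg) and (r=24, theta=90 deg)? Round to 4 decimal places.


d = sqrt(r1^2 + r2^2 - 2*r1*r2*cos(t2-t1))
d = sqrt(7^2 + 24^2 - 2*7*24*cos(90-300)) = 30.2652

30.2652


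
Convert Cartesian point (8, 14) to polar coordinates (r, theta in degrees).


r = sqrt(8^2 + 14^2) = 16.1245
theta = atan2(14, 8) = 60.2551 degrees

r = 16.1245, theta = 60.2551 degrees


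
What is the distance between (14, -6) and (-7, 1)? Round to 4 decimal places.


d = sqrt((-7-14)^2 + (1--6)^2) = 22.1359

22.1359


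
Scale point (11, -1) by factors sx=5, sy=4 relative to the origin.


Scaling: (x*sx, y*sy) = (11*5, -1*4) = (55, -4)

(55, -4)


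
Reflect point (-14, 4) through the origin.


Reflection through origin: (x, y) -> (-x, -y)
(-14, 4) -> (14, -4)

(14, -4)


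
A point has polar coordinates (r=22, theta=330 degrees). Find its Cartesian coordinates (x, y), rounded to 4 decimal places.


x = 22 * cos(330) = 19.0526
y = 22 * sin(330) = -11

(19.0526, -11)


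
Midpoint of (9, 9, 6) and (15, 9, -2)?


Midpoint = ((9+15)/2, (9+9)/2, (6+-2)/2) = (12, 9, 2)

(12, 9, 2)


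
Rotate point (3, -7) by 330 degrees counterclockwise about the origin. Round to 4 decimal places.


x' = 3*cos(330) - -7*sin(330) = -0.9019
y' = 3*sin(330) + -7*cos(330) = -7.5622

(-0.9019, -7.5622)


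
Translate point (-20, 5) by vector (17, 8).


Translation: (x+dx, y+dy) = (-20+17, 5+8) = (-3, 13)

(-3, 13)


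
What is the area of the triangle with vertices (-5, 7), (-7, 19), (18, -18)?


Area = |x1(y2-y3) + x2(y3-y1) + x3(y1-y2)| / 2
= |-5*(19--18) + -7*(-18-7) + 18*(7-19)| / 2
= 113

113


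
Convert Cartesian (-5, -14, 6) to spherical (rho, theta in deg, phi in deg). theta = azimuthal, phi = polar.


rho = sqrt((-5)^2 + (-14)^2 + 6^2) = 16.0312
theta = atan2(-14, -5) = 250.3462 deg
phi = acos(6/16.0312) = 68.0208 deg

rho = 16.0312, theta = 250.3462 deg, phi = 68.0208 deg


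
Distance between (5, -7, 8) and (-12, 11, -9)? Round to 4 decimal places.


d = sqrt((-12-5)^2 + (11--7)^2 + (-9-8)^2) = 30.0333

30.0333


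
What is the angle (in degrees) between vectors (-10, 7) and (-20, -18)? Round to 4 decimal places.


dot = -10*-20 + 7*-18 = 74
|u| = 12.2066, |v| = 26.9072
cos(angle) = 0.2253
angle = 76.9792 degrees

76.9792 degrees


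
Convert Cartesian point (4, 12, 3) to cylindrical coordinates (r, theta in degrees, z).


r = sqrt(4^2 + 12^2) = 12.6491
theta = atan2(12, 4) = 71.5651 deg
z = 3

r = 12.6491, theta = 71.5651 deg, z = 3


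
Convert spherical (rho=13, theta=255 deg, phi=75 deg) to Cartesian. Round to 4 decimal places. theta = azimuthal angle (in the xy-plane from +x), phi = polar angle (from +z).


x = 13 * sin(75) * cos(255) = -3.25
y = 13 * sin(75) * sin(255) = -12.1292
z = 13 * cos(75) = 3.3646

(-3.25, -12.1292, 3.3646)


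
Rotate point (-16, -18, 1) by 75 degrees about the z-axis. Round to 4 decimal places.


x' = -16*cos(75) - -18*sin(75) = 13.2456
y' = -16*sin(75) + -18*cos(75) = -20.1136
z' = 1

(13.2456, -20.1136, 1)


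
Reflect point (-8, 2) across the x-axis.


Reflection across x-axis: (x, y) -> (x, -y)
(-8, 2) -> (-8, -2)

(-8, -2)


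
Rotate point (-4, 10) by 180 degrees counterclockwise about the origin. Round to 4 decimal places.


x' = -4*cos(180) - 10*sin(180) = 4
y' = -4*sin(180) + 10*cos(180) = -10

(4, -10)


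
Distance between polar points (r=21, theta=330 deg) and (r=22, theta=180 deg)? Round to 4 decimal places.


d = sqrt(r1^2 + r2^2 - 2*r1*r2*cos(t2-t1))
d = sqrt(21^2 + 22^2 - 2*21*22*cos(180-330)) = 41.5356

41.5356


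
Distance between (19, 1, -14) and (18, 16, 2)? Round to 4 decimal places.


d = sqrt((18-19)^2 + (16-1)^2 + (2--14)^2) = 21.9545

21.9545


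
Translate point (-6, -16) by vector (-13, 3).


Translation: (x+dx, y+dy) = (-6+-13, -16+3) = (-19, -13)

(-19, -13)


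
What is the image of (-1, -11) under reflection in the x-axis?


Reflection across x-axis: (x, y) -> (x, -y)
(-1, -11) -> (-1, 11)

(-1, 11)


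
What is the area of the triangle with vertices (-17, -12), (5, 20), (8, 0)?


Area = |x1(y2-y3) + x2(y3-y1) + x3(y1-y2)| / 2
= |-17*(20-0) + 5*(0--12) + 8*(-12-20)| / 2
= 268

268


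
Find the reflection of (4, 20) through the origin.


Reflection through origin: (x, y) -> (-x, -y)
(4, 20) -> (-4, -20)

(-4, -20)


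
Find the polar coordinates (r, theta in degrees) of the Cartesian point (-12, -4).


r = sqrt((-12)^2 + (-4)^2) = 12.6491
theta = atan2(-4, -12) = 198.4349 degrees

r = 12.6491, theta = 198.4349 degrees


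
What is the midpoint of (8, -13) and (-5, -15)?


Midpoint = ((8+-5)/2, (-13+-15)/2) = (1.5, -14)

(1.5, -14)


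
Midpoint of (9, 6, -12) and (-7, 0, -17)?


Midpoint = ((9+-7)/2, (6+0)/2, (-12+-17)/2) = (1, 3, -14.5)

(1, 3, -14.5)


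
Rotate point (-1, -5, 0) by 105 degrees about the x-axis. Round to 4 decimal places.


x' = -1
y' = -5*cos(105) - 0*sin(105) = 1.2941
z' = -5*sin(105) + 0*cos(105) = -4.8296

(-1, 1.2941, -4.8296)


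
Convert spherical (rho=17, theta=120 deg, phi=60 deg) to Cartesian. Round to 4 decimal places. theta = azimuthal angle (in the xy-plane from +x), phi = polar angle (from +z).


x = 17 * sin(60) * cos(120) = -7.3612
y = 17 * sin(60) * sin(120) = 12.75
z = 17 * cos(60) = 8.5

(-7.3612, 12.75, 8.5)


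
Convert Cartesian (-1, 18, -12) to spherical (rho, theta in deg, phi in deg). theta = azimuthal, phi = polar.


rho = sqrt((-1)^2 + 18^2 + (-12)^2) = 21.6564
theta = atan2(18, -1) = 93.1798 deg
phi = acos(-12/21.6564) = 123.6493 deg

rho = 21.6564, theta = 93.1798 deg, phi = 123.6493 deg


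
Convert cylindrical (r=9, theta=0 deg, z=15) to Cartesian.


x = 9 * cos(0) = 9
y = 9 * sin(0) = 0
z = 15

(9, 0, 15)


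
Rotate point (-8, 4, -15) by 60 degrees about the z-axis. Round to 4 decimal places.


x' = -8*cos(60) - 4*sin(60) = -7.4641
y' = -8*sin(60) + 4*cos(60) = -4.9282
z' = -15

(-7.4641, -4.9282, -15)


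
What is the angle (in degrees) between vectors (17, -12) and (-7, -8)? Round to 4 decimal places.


dot = 17*-7 + -12*-8 = -23
|u| = 20.8087, |v| = 10.6301
cos(angle) = -0.104
angle = 95.9683 degrees

95.9683 degrees


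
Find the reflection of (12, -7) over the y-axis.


Reflection across y-axis: (x, y) -> (-x, y)
(12, -7) -> (-12, -7)

(-12, -7)


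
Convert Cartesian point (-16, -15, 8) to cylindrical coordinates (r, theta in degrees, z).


r = sqrt((-16)^2 + (-15)^2) = 21.9317
theta = atan2(-15, -16) = 223.1524 deg
z = 8

r = 21.9317, theta = 223.1524 deg, z = 8


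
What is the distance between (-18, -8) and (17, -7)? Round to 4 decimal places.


d = sqrt((17--18)^2 + (-7--8)^2) = 35.0143

35.0143


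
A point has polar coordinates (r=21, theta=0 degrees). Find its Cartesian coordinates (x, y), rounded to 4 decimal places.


x = 21 * cos(0) = 21
y = 21 * sin(0) = 0

(21, 0)


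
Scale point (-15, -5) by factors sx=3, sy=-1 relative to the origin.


Scaling: (x*sx, y*sy) = (-15*3, -5*-1) = (-45, 5)

(-45, 5)


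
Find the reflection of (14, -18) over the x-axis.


Reflection across x-axis: (x, y) -> (x, -y)
(14, -18) -> (14, 18)

(14, 18)


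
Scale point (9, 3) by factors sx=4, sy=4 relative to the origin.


Scaling: (x*sx, y*sy) = (9*4, 3*4) = (36, 12)

(36, 12)


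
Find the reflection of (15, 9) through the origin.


Reflection through origin: (x, y) -> (-x, -y)
(15, 9) -> (-15, -9)

(-15, -9)


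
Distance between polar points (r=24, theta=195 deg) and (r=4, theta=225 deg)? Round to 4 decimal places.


d = sqrt(r1^2 + r2^2 - 2*r1*r2*cos(t2-t1))
d = sqrt(24^2 + 4^2 - 2*24*4*cos(225-195)) = 20.6331

20.6331


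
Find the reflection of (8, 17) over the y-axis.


Reflection across y-axis: (x, y) -> (-x, y)
(8, 17) -> (-8, 17)

(-8, 17)


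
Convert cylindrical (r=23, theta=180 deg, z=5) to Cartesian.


x = 23 * cos(180) = -23
y = 23 * sin(180) = 0
z = 5

(-23, 0, 5)
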